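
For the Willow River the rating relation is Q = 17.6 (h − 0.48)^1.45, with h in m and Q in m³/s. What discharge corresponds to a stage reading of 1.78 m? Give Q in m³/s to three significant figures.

Q = 17.6 × (1.78 − 0.48)^1.45 = 17.6 × 1.3^1.45 = 25.75 m³/s

25.7 m³/s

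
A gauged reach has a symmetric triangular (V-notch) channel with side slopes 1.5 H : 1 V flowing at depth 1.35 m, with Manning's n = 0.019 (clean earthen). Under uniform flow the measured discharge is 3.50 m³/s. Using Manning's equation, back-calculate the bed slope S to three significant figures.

0.00128

A = z·y² = 1.5×1.35² = 2.734 m²
P = 2y√(1+z²) = 2×1.35×√(1+1.5²) = 4.867 m
R = A/P = 2.734/4.867 = 0.5616 m
S = (Q·n / (1·A·R^(2/3)))² = (3.50×0.019 / (1×2.734×0.6807))² = 0.001277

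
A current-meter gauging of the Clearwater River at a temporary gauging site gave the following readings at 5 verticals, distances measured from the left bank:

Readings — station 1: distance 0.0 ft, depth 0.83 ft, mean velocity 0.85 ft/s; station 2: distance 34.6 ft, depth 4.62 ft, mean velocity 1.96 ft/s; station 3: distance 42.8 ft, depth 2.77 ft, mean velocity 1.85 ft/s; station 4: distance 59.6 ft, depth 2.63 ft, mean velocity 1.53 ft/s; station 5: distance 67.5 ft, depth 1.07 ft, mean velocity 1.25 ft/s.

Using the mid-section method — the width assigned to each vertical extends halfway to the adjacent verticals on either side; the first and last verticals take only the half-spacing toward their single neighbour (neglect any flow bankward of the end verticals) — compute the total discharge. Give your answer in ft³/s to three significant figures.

325 ft³/s

w_1 = (34.6 − 0.0)/2 = 17.3 ft; q_1 = 0.85 × 0.83 × 17.3 = 12.21 ft³/s
w_2 = (42.8 − 0.0)/2 = 21.4 ft; q_2 = 1.96 × 4.62 × 21.4 = 193.8 ft³/s
w_3 = (59.6 − 34.6)/2 = 12.5 ft; q_3 = 1.85 × 2.77 × 12.5 = 64.06 ft³/s
w_4 = (67.5 − 42.8)/2 = 12.35 ft; q_4 = 1.53 × 2.63 × 12.35 = 49.70 ft³/s
w_5 = (67.5 − 59.6)/2 = 3.95 ft; q_5 = 1.25 × 1.07 × 3.95 = 5.283 ft³/s
Q = Σ qᵢ = 325.0 ft³/s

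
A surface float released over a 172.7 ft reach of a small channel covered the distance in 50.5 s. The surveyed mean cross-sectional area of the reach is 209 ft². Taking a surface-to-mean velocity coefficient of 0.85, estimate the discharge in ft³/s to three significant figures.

v_surface = L / t̄ = 172.7 / 50.5 = 3.420 ft/s
v_mean = 0.85 × 3.420 = 2.907 ft/s
Q = A × v_mean = 209 × 2.907 = 607.5 ft³/s

608 ft³/s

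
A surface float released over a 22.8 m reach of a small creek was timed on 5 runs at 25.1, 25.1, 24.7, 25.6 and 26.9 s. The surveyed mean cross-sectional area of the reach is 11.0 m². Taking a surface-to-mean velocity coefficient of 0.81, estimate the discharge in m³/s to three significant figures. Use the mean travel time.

t̄ = (25.1 + 25.1 + 24.7 + 25.6 + 26.9) / 5 = 25.48 s
v_surface = L / t̄ = 22.8 / 25.48 = 0.8948 m/s
v_mean = 0.81 × 0.8948 = 0.7248 m/s
Q = A × v_mean = 11.0 × 0.7248 = 7.973 m³/s

7.97 m³/s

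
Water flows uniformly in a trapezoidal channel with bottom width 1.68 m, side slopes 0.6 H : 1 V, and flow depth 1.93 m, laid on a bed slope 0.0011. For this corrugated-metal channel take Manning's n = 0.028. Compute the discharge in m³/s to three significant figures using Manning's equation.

A = (b + z·y)·y = (1.68 + 0.6×1.93)×1.93 = 5.477 m²
P = b + 2y√(1+z²) = 1.68 + 2×1.93×√(1+0.6²) = 6.181 m
R = A/P = 5.477/6.181 = 0.8861 m
Q = (1/n)·A·R^(2/3)·S^(1/2) = (1/0.028) × 5.477 × 0.8861^(2/3) × 0.0011^(1/2) = 5.985 m³/s

5.99 m³/s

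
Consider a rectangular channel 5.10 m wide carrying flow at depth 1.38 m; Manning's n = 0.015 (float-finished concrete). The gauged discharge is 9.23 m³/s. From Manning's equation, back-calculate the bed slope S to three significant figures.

A = b·y = 5.10 × 1.38 = 7.038 m²
P = b + 2y = 5.10 + 2×1.38 = 7.860 m
R = A/P = 7.038/7.860 = 0.8954 m
S = (Q·n / (1·A·R^(2/3)))² = (9.23×0.015 / (1×7.038×0.9290))² = 0.0004484

0.000448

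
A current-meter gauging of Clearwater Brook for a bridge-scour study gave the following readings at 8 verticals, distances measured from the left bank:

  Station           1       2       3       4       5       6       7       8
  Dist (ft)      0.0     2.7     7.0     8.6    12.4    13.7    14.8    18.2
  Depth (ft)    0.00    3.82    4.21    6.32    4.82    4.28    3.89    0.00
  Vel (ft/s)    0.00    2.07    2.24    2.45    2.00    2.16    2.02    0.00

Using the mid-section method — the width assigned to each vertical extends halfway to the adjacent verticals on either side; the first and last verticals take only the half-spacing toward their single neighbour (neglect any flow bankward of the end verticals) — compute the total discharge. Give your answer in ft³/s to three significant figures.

w_2 = (7.0 − 0.0)/2 = 3.5 ft; q_2 = 2.07 × 3.82 × 3.5 = 27.68 ft³/s
w_3 = (8.6 − 2.7)/2 = 2.95 ft; q_3 = 2.24 × 4.21 × 2.95 = 27.82 ft³/s
w_4 = (12.4 − 7.0)/2 = 2.7 ft; q_4 = 2.45 × 6.32 × 2.7 = 41.81 ft³/s
w_5 = (13.7 − 8.6)/2 = 2.55 ft; q_5 = 2.00 × 4.82 × 2.55 = 24.58 ft³/s
w_6 = (14.8 − 12.4)/2 = 1.2 ft; q_6 = 2.16 × 4.28 × 1.2 = 11.09 ft³/s
w_7 = (18.2 − 13.7)/2 = 2.25 ft; q_7 = 2.02 × 3.89 × 2.25 = 17.68 ft³/s
Stations 1, 8 contribute zero (depth or velocity is 0).
Q = Σ qᵢ = 150.7 ft³/s

151 ft³/s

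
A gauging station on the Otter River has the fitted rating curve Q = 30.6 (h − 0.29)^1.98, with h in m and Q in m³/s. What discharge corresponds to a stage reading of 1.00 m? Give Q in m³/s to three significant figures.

Q = 30.6 × (1.00 − 0.29)^1.98 = 30.6 × 0.71^1.98 = 15.53 m³/s

15.5 m³/s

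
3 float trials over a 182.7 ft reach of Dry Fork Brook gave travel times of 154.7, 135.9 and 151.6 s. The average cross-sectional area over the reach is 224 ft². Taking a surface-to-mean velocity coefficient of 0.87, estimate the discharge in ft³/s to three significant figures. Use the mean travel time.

t̄ = (154.7 + 135.9 + 151.6) / 3 = 147.4 s
v_surface = L / t̄ = 182.7 / 147.4 = 1.239 ft/s
v_mean = 0.87 × 1.239 = 1.078 ft/s
Q = A × v_mean = 224 × 1.078 = 241.6 ft³/s

242 ft³/s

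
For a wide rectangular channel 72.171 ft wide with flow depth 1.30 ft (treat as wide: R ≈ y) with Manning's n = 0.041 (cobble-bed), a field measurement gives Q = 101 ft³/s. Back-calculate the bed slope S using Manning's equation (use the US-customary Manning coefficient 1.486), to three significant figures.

0.000622

A = b·y = 72.171 × 1.30 = 93.82 ft²
Wide channel: R ≈ y = 1.30 ft
S = (Q·n / (1.486·A·R^(2/3)))² = (101×0.041 / (1.486×93.82×1.191))² = 0.0006218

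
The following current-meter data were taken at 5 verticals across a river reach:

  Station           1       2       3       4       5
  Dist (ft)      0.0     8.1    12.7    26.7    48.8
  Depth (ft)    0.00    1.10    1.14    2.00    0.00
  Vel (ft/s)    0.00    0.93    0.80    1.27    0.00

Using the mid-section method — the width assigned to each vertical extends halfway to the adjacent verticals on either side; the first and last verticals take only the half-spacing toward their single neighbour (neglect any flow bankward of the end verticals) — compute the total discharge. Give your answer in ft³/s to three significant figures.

w_2 = (12.7 − 0.0)/2 = 6.35 ft; q_2 = 0.93 × 1.10 × 6.35 = 6.496 ft³/s
w_3 = (26.7 − 8.1)/2 = 9.3 ft; q_3 = 0.80 × 1.14 × 9.3 = 8.482 ft³/s
w_4 = (48.8 − 12.7)/2 = 18.05 ft; q_4 = 1.27 × 2.00 × 18.05 = 45.85 ft³/s
Stations 1, 5 contribute zero (depth or velocity is 0).
Q = Σ qᵢ = 60.82 ft³/s

60.8 ft³/s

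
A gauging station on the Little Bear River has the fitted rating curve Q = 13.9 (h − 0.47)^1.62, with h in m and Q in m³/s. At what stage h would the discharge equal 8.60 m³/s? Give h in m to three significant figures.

h − h₀ = (Q/C)^(1/b) = (8.60/13.9)^(1/1.62) = 0.7435 m
h = 0.47 + 0.7435 = 1.214 m

1.21 m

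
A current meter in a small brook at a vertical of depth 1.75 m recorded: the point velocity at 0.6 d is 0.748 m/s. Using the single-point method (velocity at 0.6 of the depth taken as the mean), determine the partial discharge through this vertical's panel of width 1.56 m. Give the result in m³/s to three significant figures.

v̄ = v₀.₆ = 0.748 m/s
q = v̄ × d × w = 0.7480 × 1.75 × 1.56 = 2.042 m³/s

2.04 m³/s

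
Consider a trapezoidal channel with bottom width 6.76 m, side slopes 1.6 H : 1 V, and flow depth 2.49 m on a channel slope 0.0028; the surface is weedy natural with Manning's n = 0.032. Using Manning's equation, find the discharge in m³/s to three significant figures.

A = (b + z·y)·y = (6.76 + 1.6×2.49)×2.49 = 26.75 m²
P = b + 2y√(1+z²) = 6.76 + 2×2.49×√(1+1.6²) = 16.16 m
R = A/P = 26.75/16.16 = 1.656 m
Q = (1/n)·A·R^(2/3)·S^(1/2) = (1/0.032) × 26.75 × 1.656^(2/3) × 0.0028^(1/2) = 61.92 m³/s

61.9 m³/s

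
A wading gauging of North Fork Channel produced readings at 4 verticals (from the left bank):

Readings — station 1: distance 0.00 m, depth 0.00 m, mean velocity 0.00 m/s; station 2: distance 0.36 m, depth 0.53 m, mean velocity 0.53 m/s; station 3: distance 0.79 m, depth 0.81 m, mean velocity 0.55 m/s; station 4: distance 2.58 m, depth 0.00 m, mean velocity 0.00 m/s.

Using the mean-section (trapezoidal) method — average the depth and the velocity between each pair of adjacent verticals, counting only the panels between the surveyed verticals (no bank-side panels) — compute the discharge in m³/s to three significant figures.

Panel 1-2: Δb = 0.36 m, d̄ = (0.00+0.53)/2 = 0.265, v̄ = (0.00+0.53)/2 = 0.265 → q = 0.36×0.265×0.265 = 0.02528 m³/s
Panel 2-3: Δb = 0.43 m, d̄ = (0.53+0.81)/2 = 0.67, v̄ = (0.53+0.55)/2 = 0.54 → q = 0.43×0.67×0.54 = 0.1556 m³/s
Panel 3-4: Δb = 1.79 m, d̄ = (0.81+0.00)/2 = 0.405, v̄ = (0.55+0.00)/2 = 0.275 → q = 1.79×0.405×0.275 = 0.1994 m³/s
Q = Σ q = 0.3802 m³/s

0.380 m³/s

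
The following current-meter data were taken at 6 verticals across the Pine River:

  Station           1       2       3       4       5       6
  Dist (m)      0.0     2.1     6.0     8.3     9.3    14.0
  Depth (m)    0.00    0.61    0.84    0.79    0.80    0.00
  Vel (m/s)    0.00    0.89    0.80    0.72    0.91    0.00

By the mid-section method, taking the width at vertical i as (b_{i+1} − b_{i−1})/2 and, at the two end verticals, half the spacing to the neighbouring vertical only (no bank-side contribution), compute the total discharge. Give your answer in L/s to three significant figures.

w_2 = (6.0 − 0.0)/2 = 3 m; q_2 = 0.89 × 0.61 × 3 = 1.629 m³/s
w_3 = (8.3 − 2.1)/2 = 3.1 m; q_3 = 0.80 × 0.84 × 3.1 = 2.083 m³/s
w_4 = (9.3 − 6.0)/2 = 1.65 m; q_4 = 0.72 × 0.79 × 1.65 = 0.9385 m³/s
w_5 = (14.0 − 8.3)/2 = 2.85 m; q_5 = 0.91 × 0.80 × 2.85 = 2.075 m³/s
Stations 1, 6 contribute zero (depth or velocity is 0).
Q = Σ qᵢ = 6.725 m³/s
= 6.725 × 1000 = 6725 L/s

6730 L/s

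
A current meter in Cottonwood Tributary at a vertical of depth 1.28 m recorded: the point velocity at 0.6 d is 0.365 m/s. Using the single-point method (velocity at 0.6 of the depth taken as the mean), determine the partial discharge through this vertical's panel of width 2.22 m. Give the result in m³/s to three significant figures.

v̄ = v₀.₆ = 0.365 m/s
q = v̄ × d × w = 0.3650 × 1.28 × 2.22 = 1.037 m³/s

1.04 m³/s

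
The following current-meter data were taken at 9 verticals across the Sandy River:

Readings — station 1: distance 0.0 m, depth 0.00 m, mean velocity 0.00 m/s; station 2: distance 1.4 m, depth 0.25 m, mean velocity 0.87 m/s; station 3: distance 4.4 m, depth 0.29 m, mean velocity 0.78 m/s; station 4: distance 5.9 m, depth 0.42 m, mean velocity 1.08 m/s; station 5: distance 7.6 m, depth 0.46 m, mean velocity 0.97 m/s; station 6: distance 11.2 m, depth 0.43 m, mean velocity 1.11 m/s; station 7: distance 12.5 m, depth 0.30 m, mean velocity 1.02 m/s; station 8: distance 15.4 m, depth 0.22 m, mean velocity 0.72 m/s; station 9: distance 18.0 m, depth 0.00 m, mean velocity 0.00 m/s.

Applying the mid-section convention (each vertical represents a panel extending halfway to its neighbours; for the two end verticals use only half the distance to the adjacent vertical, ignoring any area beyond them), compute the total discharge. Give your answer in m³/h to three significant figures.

18500 m³/h

w_2 = (4.4 − 0.0)/2 = 2.2 m; q_2 = 0.87 × 0.25 × 2.2 = 0.4785 m³/s
w_3 = (5.9 − 1.4)/2 = 2.25 m; q_3 = 0.78 × 0.29 × 2.25 = 0.5090 m³/s
w_4 = (7.6 − 4.4)/2 = 1.6 m; q_4 = 1.08 × 0.42 × 1.6 = 0.7258 m³/s
w_5 = (11.2 − 5.9)/2 = 2.65 m; q_5 = 0.97 × 0.46 × 2.65 = 1.182 m³/s
w_6 = (12.5 − 7.6)/2 = 2.45 m; q_6 = 1.11 × 0.43 × 2.45 = 1.169 m³/s
w_7 = (15.4 − 11.2)/2 = 2.1 m; q_7 = 1.02 × 0.30 × 2.1 = 0.6426 m³/s
w_8 = (18.0 − 12.5)/2 = 2.75 m; q_8 = 0.72 × 0.22 × 2.75 = 0.4356 m³/s
Stations 1, 9 contribute zero (depth or velocity is 0).
Q = Σ qᵢ = 5.143 m³/s
= 5.143 × 3600 = 18520 m³/h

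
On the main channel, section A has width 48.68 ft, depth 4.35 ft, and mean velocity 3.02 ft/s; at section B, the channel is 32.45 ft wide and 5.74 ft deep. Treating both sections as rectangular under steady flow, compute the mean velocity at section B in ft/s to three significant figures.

Q = A₁V₁ = (48.68×4.35) × 3.02 = 639.5 ft³/s
A₂ = 32.45 × 5.74 = 186.3 ft²
V₂ = Q/A₂ = 639.5/186.3 = 3.433 ft/s

3.43 ft/s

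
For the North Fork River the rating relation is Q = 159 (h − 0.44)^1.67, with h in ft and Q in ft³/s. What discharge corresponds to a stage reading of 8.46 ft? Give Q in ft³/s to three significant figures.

Q = 159 × (8.46 − 0.44)^1.67 = 159 × 8.02^1.67 = 5145 ft³/s

5140 ft³/s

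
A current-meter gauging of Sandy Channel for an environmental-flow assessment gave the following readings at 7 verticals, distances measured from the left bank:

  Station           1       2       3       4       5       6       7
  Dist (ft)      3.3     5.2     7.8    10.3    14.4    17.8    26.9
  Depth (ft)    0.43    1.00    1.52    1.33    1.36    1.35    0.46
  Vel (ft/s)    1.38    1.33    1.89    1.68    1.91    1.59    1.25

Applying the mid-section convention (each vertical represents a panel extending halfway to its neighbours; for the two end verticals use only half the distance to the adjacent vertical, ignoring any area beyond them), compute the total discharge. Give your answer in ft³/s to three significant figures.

w_1 = (5.2 − 3.3)/2 = 0.95 ft; q_1 = 1.38 × 0.43 × 0.95 = 0.5637 ft³/s
w_2 = (7.8 − 3.3)/2 = 2.25 ft; q_2 = 1.33 × 1.00 × 2.25 = 2.993 ft³/s
w_3 = (10.3 − 5.2)/2 = 2.55 ft; q_3 = 1.89 × 1.52 × 2.55 = 7.326 ft³/s
w_4 = (14.4 − 7.8)/2 = 3.3 ft; q_4 = 1.68 × 1.33 × 3.3 = 7.374 ft³/s
w_5 = (17.8 − 10.3)/2 = 3.75 ft; q_5 = 1.91 × 1.36 × 3.75 = 9.741 ft³/s
w_6 = (26.9 − 14.4)/2 = 6.25 ft; q_6 = 1.59 × 1.35 × 6.25 = 13.42 ft³/s
w_7 = (26.9 − 17.8)/2 = 4.55 ft; q_7 = 1.25 × 0.46 × 4.55 = 2.616 ft³/s
Q = Σ qᵢ = 44.03 ft³/s

44.0 ft³/s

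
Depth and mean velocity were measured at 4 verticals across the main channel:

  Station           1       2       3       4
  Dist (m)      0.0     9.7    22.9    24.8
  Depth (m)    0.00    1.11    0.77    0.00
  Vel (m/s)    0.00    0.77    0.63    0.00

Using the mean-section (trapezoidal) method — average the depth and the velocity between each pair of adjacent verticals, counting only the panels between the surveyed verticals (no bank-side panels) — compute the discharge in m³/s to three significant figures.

11.0 m³/s

Panel 1-2: Δb = 9.7 m, d̄ = (0.00+1.11)/2 = 0.555, v̄ = (0.00+0.77)/2 = 0.385 → q = 9.7×0.555×0.385 = 2.073 m³/s
Panel 2-3: Δb = 13.2 m, d̄ = (1.11+0.77)/2 = 0.94, v̄ = (0.77+0.63)/2 = 0.7 → q = 13.2×0.94×0.7 = 8.686 m³/s
Panel 3-4: Δb = 1.9 m, d̄ = (0.77+0.00)/2 = 0.385, v̄ = (0.63+0.00)/2 = 0.315 → q = 1.9×0.385×0.315 = 0.2304 m³/s
Q = Σ q = 10.99 m³/s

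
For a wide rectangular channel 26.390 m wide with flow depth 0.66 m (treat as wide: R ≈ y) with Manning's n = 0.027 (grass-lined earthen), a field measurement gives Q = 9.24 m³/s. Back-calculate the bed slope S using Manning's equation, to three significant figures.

A = b·y = 26.390 × 0.66 = 17.42 m²
Wide channel: R ≈ y = 0.66 m
S = (Q·n / (1·A·R^(2/3)))² = (9.24×0.027 / (1×17.42×0.7580))² = 0.0003570

0.000357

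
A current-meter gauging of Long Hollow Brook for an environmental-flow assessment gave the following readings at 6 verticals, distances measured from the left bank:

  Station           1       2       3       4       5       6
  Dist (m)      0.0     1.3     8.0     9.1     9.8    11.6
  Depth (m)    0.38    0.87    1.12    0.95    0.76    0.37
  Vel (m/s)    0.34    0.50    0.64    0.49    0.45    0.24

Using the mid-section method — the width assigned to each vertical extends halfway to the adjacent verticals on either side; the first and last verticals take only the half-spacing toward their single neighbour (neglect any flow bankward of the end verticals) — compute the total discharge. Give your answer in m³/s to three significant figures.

w_1 = (1.3 − 0.0)/2 = 0.65 m; q_1 = 0.34 × 0.38 × 0.65 = 0.08398 m³/s
w_2 = (8.0 − 0.0)/2 = 4 m; q_2 = 0.50 × 0.87 × 4 = 1.740 m³/s
w_3 = (9.1 − 1.3)/2 = 3.9 m; q_3 = 0.64 × 1.12 × 3.9 = 2.796 m³/s
w_4 = (9.8 − 8.0)/2 = 0.9 m; q_4 = 0.49 × 0.95 × 0.9 = 0.4190 m³/s
w_5 = (11.6 − 9.1)/2 = 1.25 m; q_5 = 0.45 × 0.76 × 1.25 = 0.4275 m³/s
w_6 = (11.6 − 9.8)/2 = 0.9 m; q_6 = 0.24 × 0.37 × 0.9 = 0.07992 m³/s
Q = Σ qᵢ = 5.546 m³/s

5.55 m³/s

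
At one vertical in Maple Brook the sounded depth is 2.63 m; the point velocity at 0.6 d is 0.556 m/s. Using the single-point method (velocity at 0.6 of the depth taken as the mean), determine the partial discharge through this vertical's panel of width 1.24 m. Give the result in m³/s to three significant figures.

v̄ = v₀.₆ = 0.556 m/s
q = v̄ × d × w = 0.5560 × 2.63 × 1.24 = 1.813 m³/s

1.81 m³/s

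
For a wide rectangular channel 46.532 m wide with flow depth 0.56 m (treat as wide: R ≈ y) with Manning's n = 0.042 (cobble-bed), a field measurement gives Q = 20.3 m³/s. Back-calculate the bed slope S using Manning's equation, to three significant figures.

A = b·y = 46.532 × 0.56 = 26.06 m²
Wide channel: R ≈ y = 0.56 m
S = (Q·n / (1·A·R^(2/3)))² = (20.3×0.042 / (1×26.06×0.6794))² = 0.002319

0.00232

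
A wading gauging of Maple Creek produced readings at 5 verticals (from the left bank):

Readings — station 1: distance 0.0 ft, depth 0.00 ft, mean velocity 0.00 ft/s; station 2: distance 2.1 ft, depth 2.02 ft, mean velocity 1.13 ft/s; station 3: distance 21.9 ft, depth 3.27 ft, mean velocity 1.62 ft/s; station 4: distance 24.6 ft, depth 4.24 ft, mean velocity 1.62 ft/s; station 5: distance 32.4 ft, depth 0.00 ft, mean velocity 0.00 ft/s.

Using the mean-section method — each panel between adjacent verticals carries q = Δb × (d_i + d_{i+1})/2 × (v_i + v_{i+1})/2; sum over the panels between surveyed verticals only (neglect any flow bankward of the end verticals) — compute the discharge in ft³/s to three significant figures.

Panel 1-2: Δb = 2.1 ft, d̄ = (0.00+2.02)/2 = 1.01, v̄ = (0.00+1.13)/2 = 0.565 → q = 2.1×1.01×0.565 = 1.198 ft³/s
Panel 2-3: Δb = 19.8 ft, d̄ = (2.02+3.27)/2 = 2.645, v̄ = (1.13+1.62)/2 = 1.375 → q = 19.8×2.645×1.375 = 72.01 ft³/s
Panel 3-4: Δb = 2.7 ft, d̄ = (3.27+4.24)/2 = 3.755, v̄ = (1.62+1.62)/2 = 1.62 → q = 2.7×3.755×1.62 = 16.42 ft³/s
Panel 4-5: Δb = 7.8 ft, d̄ = (4.24+0.00)/2 = 2.12, v̄ = (1.62+0.00)/2 = 0.81 → q = 7.8×2.12×0.81 = 13.39 ft³/s
Q = Σ q = 103.0 ft³/s

103 ft³/s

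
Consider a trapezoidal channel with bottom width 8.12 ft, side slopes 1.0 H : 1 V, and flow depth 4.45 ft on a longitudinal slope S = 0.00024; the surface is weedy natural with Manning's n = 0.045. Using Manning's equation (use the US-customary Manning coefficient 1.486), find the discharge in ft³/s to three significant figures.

55.5 ft³/s

A = (b + z·y)·y = (8.12 + 1.0×4.45)×4.45 = 55.94 ft²
P = b + 2y√(1+z²) = 8.12 + 2×4.45×√(1+1.0²) = 20.71 ft
R = A/P = 55.94/20.71 = 2.701 ft
Q = (1.486/n)·A·R^(2/3)·S^(1/2) = (1.486/0.045) × 55.94 × 2.701^(2/3) × 0.00024^(1/2) = 55.51 ft³/s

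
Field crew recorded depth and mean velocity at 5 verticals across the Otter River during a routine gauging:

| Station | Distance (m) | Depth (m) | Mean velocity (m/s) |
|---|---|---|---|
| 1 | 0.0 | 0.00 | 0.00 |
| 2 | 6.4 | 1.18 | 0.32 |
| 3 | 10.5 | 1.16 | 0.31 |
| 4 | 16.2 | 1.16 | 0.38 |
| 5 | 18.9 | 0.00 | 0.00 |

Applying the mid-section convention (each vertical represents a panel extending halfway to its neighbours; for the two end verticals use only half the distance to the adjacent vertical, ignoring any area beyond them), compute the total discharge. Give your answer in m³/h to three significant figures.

w_2 = (10.5 − 0.0)/2 = 5.25 m; q_2 = 0.32 × 1.18 × 5.25 = 1.982 m³/s
w_3 = (16.2 − 6.4)/2 = 4.9 m; q_3 = 0.31 × 1.16 × 4.9 = 1.762 m³/s
w_4 = (18.9 − 10.5)/2 = 4.2 m; q_4 = 0.38 × 1.16 × 4.2 = 1.851 m³/s
Stations 1, 5 contribute zero (depth or velocity is 0).
Q = Σ qᵢ = 5.596 m³/s
= 5.596 × 3600 = 20140 m³/h

20100 m³/h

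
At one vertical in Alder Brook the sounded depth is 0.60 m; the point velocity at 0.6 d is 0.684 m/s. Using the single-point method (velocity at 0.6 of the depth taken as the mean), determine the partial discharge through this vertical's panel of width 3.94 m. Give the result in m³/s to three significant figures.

v̄ = v₀.₆ = 0.684 m/s
q = v̄ × d × w = 0.6840 × 0.60 × 3.94 = 1.617 m³/s

1.62 m³/s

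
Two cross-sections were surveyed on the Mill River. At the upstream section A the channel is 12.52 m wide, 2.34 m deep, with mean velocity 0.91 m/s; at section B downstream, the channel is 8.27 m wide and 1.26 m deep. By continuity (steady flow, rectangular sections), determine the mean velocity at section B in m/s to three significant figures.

Q = A₁V₁ = (12.52×2.34) × 0.91 = 26.66 m³/s
A₂ = 8.27 × 1.26 = 10.42 m²
V₂ = Q/A₂ = 26.66/10.42 = 2.559 m/s

2.56 m/s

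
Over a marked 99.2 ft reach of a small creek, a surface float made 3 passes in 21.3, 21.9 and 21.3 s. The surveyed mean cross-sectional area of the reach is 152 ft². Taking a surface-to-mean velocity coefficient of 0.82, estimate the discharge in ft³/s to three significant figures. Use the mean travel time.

t̄ = (21.3 + 21.9 + 21.3) / 3 = 21.5 s
v_surface = L / t̄ = 99.2 / 21.5 = 4.614 ft/s
v_mean = 0.82 × 4.614 = 3.783 ft/s
Q = A × v_mean = 152 × 3.783 = 575.1 ft³/s

575 ft³/s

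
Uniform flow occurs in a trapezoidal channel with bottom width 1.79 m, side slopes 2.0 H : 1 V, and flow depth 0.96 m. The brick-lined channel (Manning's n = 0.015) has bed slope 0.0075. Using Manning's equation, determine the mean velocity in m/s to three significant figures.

A = (b + z·y)·y = (1.79 + 2.0×0.96)×0.96 = 3.562 m²
P = b + 2y√(1+z²) = 1.79 + 2×0.96×√(1+2.0²) = 6.083 m
R = A/P = 3.562/6.083 = 0.5855 m
Q = (1/n)·A·R^(2/3)·S^(1/2) = (1/0.015) × 3.562 × 0.5855^(2/3) × 0.0075^(1/2) = 14.39 m³/s
V = Q/A = 14.39/3.562 = 4.041 m/s

4.04 m/s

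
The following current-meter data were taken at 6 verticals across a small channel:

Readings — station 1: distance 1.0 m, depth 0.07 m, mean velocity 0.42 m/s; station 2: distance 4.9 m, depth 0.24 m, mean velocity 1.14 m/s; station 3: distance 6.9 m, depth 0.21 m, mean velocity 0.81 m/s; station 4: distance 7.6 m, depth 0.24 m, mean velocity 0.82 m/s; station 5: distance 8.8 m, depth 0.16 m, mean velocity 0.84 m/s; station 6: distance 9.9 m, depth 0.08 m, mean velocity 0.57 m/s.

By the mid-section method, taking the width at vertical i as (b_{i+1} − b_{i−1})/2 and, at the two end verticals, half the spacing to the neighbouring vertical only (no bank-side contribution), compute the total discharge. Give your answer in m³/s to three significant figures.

w_1 = (4.9 − 1.0)/2 = 1.95 m; q_1 = 0.42 × 0.07 × 1.95 = 0.05733 m³/s
w_2 = (6.9 − 1.0)/2 = 2.95 m; q_2 = 1.14 × 0.24 × 2.95 = 0.8071 m³/s
w_3 = (7.6 − 4.9)/2 = 1.35 m; q_3 = 0.81 × 0.21 × 1.35 = 0.2296 m³/s
w_4 = (8.8 − 6.9)/2 = 0.95 m; q_4 = 0.82 × 0.24 × 0.95 = 0.1870 m³/s
w_5 = (9.9 − 7.6)/2 = 1.15 m; q_5 = 0.84 × 0.16 × 1.15 = 0.1546 m³/s
w_6 = (9.9 − 8.8)/2 = 0.55 m; q_6 = 0.57 × 0.08 × 0.55 = 0.02508 m³/s
Q = Σ qᵢ = 1.461 m³/s

1.46 m³/s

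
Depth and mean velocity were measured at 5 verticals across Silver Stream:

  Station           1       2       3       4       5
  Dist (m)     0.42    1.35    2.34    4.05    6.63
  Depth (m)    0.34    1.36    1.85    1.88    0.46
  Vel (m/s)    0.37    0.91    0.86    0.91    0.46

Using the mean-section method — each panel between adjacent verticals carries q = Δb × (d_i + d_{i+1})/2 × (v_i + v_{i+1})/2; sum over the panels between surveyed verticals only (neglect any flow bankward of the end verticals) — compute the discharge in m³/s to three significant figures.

6.80 m³/s

Panel 1-2: Δb = 0.93 m, d̄ = (0.34+1.36)/2 = 0.85, v̄ = (0.37+0.91)/2 = 0.64 → q = 0.93×0.85×0.64 = 0.5059 m³/s
Panel 2-3: Δb = 0.99 m, d̄ = (1.36+1.85)/2 = 1.605, v̄ = (0.91+0.86)/2 = 0.885 → q = 0.99×1.605×0.885 = 1.406 m³/s
Panel 3-4: Δb = 1.71 m, d̄ = (1.85+1.88)/2 = 1.865, v̄ = (0.86+0.91)/2 = 0.885 → q = 1.71×1.865×0.885 = 2.822 m³/s
Panel 4-5: Δb = 2.58 m, d̄ = (1.88+0.46)/2 = 1.17, v̄ = (0.91+0.46)/2 = 0.685 → q = 2.58×1.17×0.685 = 2.068 m³/s
Q = Σ q = 6.802 m³/s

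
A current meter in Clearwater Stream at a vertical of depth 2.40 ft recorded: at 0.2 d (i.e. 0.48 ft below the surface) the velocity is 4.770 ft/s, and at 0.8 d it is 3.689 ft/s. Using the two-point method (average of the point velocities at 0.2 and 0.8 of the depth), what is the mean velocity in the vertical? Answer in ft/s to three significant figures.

v̄ = (4.770 + 3.689) / 2 = 4.230 ft/s

4.23 ft/s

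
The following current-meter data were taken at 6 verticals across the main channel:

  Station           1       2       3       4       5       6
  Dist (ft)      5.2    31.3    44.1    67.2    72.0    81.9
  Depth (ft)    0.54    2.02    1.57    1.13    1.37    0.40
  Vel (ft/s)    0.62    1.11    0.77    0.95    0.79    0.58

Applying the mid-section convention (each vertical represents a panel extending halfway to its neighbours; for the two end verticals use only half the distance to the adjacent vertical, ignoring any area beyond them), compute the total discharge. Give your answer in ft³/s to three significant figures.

w_1 = (31.3 − 5.2)/2 = 13.05 ft; q_1 = 0.62 × 0.54 × 13.05 = 4.369 ft³/s
w_2 = (44.1 − 5.2)/2 = 19.45 ft; q_2 = 1.11 × 2.02 × 19.45 = 43.61 ft³/s
w_3 = (67.2 − 31.3)/2 = 17.95 ft; q_3 = 0.77 × 1.57 × 17.95 = 21.70 ft³/s
w_4 = (72.0 − 44.1)/2 = 13.95 ft; q_4 = 0.95 × 1.13 × 13.95 = 14.98 ft³/s
w_5 = (81.9 − 67.2)/2 = 7.35 ft; q_5 = 0.79 × 1.37 × 7.35 = 7.955 ft³/s
w_6 = (81.9 − 72.0)/2 = 4.95 ft; q_6 = 0.58 × 0.40 × 4.95 = 1.148 ft³/s
Q = Σ qᵢ = 93.76 ft³/s

93.8 ft³/s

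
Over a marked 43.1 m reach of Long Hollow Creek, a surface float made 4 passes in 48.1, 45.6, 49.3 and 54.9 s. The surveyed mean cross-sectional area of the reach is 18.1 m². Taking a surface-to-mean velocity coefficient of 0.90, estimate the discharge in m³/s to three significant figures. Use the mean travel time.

14.2 m³/s

t̄ = (48.1 + 45.6 + 49.3 + 54.9) / 4 = 49.475 s
v_surface = L / t̄ = 43.1 / 49.475 = 0.8711 m/s
v_mean = 0.90 × 0.8711 = 0.7840 m/s
Q = A × v_mean = 18.1 × 0.7840 = 14.19 m³/s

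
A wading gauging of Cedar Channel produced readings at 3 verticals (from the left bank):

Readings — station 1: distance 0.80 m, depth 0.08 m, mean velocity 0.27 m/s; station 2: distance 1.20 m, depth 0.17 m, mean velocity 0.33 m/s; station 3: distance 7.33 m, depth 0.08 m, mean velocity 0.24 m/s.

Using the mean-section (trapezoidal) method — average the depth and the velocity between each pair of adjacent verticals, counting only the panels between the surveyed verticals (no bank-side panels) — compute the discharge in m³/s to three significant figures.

0.233 m³/s

Panel 1-2: Δb = 0.4 m, d̄ = (0.08+0.17)/2 = 0.125, v̄ = (0.27+0.33)/2 = 0.3 → q = 0.4×0.125×0.3 = 0.01500 m³/s
Panel 2-3: Δb = 6.13 m, d̄ = (0.17+0.08)/2 = 0.125, v̄ = (0.33+0.24)/2 = 0.285 → q = 6.13×0.125×0.285 = 0.2184 m³/s
Q = Σ q = 0.2334 m³/s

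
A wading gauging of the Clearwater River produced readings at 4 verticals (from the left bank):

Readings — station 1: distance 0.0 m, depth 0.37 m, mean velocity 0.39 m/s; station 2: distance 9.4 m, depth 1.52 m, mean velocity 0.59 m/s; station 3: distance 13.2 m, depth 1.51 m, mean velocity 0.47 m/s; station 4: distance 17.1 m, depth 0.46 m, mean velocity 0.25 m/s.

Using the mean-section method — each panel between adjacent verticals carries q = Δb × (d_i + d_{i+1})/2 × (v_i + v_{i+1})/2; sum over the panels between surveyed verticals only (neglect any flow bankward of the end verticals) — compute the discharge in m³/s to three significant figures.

Panel 1-2: Δb = 9.4 m, d̄ = (0.37+1.52)/2 = 0.945, v̄ = (0.39+0.59)/2 = 0.49 → q = 9.4×0.945×0.49 = 4.353 m³/s
Panel 2-3: Δb = 3.8 m, d̄ = (1.52+1.51)/2 = 1.515, v̄ = (0.59+0.47)/2 = 0.53 → q = 3.8×1.515×0.53 = 3.051 m³/s
Panel 3-4: Δb = 3.9 m, d̄ = (1.51+0.46)/2 = 0.985, v̄ = (0.47+0.25)/2 = 0.36 → q = 3.9×0.985×0.36 = 1.383 m³/s
Q = Σ q = 8.787 m³/s

8.79 m³/s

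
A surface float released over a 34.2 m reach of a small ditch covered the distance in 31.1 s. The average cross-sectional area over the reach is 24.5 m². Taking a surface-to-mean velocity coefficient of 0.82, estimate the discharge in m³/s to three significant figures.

v_surface = L / t̄ = 34.2 / 31.1 = 1.100 m/s
v_mean = 0.82 × 1.100 = 0.9017 m/s
Q = A × v_mean = 24.5 × 0.9017 = 22.09 m³/s

22.1 m³/s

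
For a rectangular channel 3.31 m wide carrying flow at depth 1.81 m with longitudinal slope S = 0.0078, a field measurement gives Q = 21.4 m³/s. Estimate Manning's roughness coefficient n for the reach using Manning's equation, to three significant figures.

0.0224

A = b·y = 3.31 × 1.81 = 5.991 m²
P = b + 2y = 3.31 + 2×1.81 = 6.930 m
R = A/P = 5.991/6.930 = 0.8645 m
n = (1/Q)·A·R^(2/3)·S^(1/2) = (1/21.4) × 5.991 × 0.9075 × 0.08832 = 0.02244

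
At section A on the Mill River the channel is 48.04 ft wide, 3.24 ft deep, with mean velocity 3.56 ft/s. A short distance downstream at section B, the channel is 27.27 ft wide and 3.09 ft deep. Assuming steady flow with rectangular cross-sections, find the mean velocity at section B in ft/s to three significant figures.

6.58 ft/s

Q = A₁V₁ = (48.04×3.24) × 3.56 = 554.1 ft³/s
A₂ = 27.27 × 3.09 = 84.26 ft²
V₂ = Q/A₂ = 554.1/84.26 = 6.576 ft/s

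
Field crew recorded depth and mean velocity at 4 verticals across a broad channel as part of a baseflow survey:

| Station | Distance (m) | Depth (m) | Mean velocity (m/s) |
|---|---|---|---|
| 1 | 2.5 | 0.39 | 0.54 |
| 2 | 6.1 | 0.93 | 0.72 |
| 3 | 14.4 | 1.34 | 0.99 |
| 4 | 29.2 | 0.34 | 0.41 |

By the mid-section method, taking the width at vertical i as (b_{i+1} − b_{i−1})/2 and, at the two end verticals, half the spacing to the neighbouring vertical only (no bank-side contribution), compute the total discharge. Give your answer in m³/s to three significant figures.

w_1 = (6.1 − 2.5)/2 = 1.8 m; q_1 = 0.54 × 0.39 × 1.8 = 0.3791 m³/s
w_2 = (14.4 − 2.5)/2 = 5.95 m; q_2 = 0.72 × 0.93 × 5.95 = 3.984 m³/s
w_3 = (29.2 − 6.1)/2 = 11.55 m; q_3 = 0.99 × 1.34 × 11.55 = 15.32 m³/s
w_4 = (29.2 − 14.4)/2 = 7.4 m; q_4 = 0.41 × 0.34 × 7.4 = 1.032 m³/s
Q = Σ qᵢ = 20.72 m³/s

20.7 m³/s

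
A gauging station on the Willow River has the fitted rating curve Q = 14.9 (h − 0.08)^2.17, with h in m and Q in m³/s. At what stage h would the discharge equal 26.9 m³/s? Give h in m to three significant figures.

h − h₀ = (Q/C)^(1/b) = (26.9/14.9)^(1/2.17) = 1.313 m
h = 0.08 + 1.313 = 1.393 m

1.39 m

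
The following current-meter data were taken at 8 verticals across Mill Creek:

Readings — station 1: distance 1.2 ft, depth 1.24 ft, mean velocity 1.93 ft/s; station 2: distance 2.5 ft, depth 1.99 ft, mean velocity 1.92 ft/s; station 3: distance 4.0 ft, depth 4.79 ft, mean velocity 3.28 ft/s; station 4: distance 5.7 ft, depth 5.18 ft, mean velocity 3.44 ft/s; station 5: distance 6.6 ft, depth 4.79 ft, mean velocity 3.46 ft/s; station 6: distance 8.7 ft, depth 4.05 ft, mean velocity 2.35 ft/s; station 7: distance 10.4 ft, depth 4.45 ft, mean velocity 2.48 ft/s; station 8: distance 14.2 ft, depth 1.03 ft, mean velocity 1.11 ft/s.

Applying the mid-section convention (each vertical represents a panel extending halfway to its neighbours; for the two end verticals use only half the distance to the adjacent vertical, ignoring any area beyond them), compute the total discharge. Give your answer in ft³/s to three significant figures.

131 ft³/s

w_1 = (2.5 − 1.2)/2 = 0.65 ft; q_1 = 1.93 × 1.24 × 0.65 = 1.556 ft³/s
w_2 = (4.0 − 1.2)/2 = 1.4 ft; q_2 = 1.92 × 1.99 × 1.4 = 5.349 ft³/s
w_3 = (5.7 − 2.5)/2 = 1.6 ft; q_3 = 3.28 × 4.79 × 1.6 = 25.14 ft³/s
w_4 = (6.6 − 4.0)/2 = 1.3 ft; q_4 = 3.44 × 5.18 × 1.3 = 23.16 ft³/s
w_5 = (8.7 − 5.7)/2 = 1.5 ft; q_5 = 3.46 × 4.79 × 1.5 = 24.86 ft³/s
w_6 = (10.4 − 6.6)/2 = 1.9 ft; q_6 = 2.35 × 4.05 × 1.9 = 18.08 ft³/s
w_7 = (14.2 − 8.7)/2 = 2.75 ft; q_7 = 2.48 × 4.45 × 2.75 = 30.35 ft³/s
w_8 = (14.2 − 10.4)/2 = 1.9 ft; q_8 = 1.11 × 1.03 × 1.9 = 2.172 ft³/s
Q = Σ qᵢ = 130.7 ft³/s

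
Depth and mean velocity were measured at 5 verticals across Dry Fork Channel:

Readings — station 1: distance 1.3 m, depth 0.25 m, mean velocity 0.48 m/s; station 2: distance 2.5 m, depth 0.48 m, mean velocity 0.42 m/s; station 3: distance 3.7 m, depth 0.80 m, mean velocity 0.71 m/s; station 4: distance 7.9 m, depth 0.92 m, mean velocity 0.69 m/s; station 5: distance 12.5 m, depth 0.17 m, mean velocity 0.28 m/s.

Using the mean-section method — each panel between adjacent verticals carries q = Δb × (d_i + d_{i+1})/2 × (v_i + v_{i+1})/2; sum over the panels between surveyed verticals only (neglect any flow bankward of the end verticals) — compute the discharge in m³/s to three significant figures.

4.38 m³/s

Panel 1-2: Δb = 1.2 m, d̄ = (0.25+0.48)/2 = 0.365, v̄ = (0.48+0.42)/2 = 0.45 → q = 1.2×0.365×0.45 = 0.1971 m³/s
Panel 2-3: Δb = 1.2 m, d̄ = (0.48+0.80)/2 = 0.64, v̄ = (0.42+0.71)/2 = 0.565 → q = 1.2×0.64×0.565 = 0.4339 m³/s
Panel 3-4: Δb = 4.2 m, d̄ = (0.80+0.92)/2 = 0.86, v̄ = (0.71+0.69)/2 = 0.7 → q = 4.2×0.86×0.7 = 2.528 m³/s
Panel 4-5: Δb = 4.6 m, d̄ = (0.92+0.17)/2 = 0.545, v̄ = (0.69+0.28)/2 = 0.485 → q = 4.6×0.545×0.485 = 1.216 m³/s
Q = Σ q = 4.375 m³/s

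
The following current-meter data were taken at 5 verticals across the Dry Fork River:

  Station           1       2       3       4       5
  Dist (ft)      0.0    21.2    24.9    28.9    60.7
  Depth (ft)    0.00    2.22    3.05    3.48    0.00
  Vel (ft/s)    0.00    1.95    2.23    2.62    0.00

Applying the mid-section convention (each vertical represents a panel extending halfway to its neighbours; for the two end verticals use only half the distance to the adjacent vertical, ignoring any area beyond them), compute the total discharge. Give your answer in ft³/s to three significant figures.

w_2 = (24.9 − 0.0)/2 = 12.45 ft; q_2 = 1.95 × 2.22 × 12.45 = 53.90 ft³/s
w_3 = (28.9 − 21.2)/2 = 3.85 ft; q_3 = 2.23 × 3.05 × 3.85 = 26.19 ft³/s
w_4 = (60.7 − 24.9)/2 = 17.9 ft; q_4 = 2.62 × 3.48 × 17.9 = 163.2 ft³/s
Stations 1, 5 contribute zero (depth or velocity is 0).
Q = Σ qᵢ = 243.3 ft³/s

243 ft³/s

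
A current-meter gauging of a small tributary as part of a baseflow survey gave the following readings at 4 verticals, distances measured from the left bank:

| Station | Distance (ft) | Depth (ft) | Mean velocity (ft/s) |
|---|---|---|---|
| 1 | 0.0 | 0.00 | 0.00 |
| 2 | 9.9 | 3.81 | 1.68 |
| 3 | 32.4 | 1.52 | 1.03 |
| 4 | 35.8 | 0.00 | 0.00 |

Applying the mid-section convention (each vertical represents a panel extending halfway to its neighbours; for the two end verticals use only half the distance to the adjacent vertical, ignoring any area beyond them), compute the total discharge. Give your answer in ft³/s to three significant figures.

124 ft³/s

w_2 = (32.4 − 0.0)/2 = 16.2 ft; q_2 = 1.68 × 3.81 × 16.2 = 103.7 ft³/s
w_3 = (35.8 − 9.9)/2 = 12.95 ft; q_3 = 1.03 × 1.52 × 12.95 = 20.27 ft³/s
Stations 1, 4 contribute zero (depth or velocity is 0).
Q = Σ qᵢ = 124.0 ft³/s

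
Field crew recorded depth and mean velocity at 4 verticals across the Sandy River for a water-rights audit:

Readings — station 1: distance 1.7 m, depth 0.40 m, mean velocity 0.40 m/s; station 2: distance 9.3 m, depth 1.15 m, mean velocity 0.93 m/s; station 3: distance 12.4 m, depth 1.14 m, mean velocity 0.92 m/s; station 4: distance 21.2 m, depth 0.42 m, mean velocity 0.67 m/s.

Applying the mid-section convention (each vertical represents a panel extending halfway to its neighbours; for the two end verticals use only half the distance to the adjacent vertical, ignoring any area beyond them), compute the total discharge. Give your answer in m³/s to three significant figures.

w_1 = (9.3 − 1.7)/2 = 3.8 m; q_1 = 0.40 × 0.40 × 3.8 = 0.6080 m³/s
w_2 = (12.4 − 1.7)/2 = 5.35 m; q_2 = 0.93 × 1.15 × 5.35 = 5.722 m³/s
w_3 = (21.2 − 9.3)/2 = 5.95 m; q_3 = 0.92 × 1.14 × 5.95 = 6.240 m³/s
w_4 = (21.2 − 12.4)/2 = 4.4 m; q_4 = 0.67 × 0.42 × 4.4 = 1.238 m³/s
Q = Σ qᵢ = 13.81 m³/s

13.8 m³/s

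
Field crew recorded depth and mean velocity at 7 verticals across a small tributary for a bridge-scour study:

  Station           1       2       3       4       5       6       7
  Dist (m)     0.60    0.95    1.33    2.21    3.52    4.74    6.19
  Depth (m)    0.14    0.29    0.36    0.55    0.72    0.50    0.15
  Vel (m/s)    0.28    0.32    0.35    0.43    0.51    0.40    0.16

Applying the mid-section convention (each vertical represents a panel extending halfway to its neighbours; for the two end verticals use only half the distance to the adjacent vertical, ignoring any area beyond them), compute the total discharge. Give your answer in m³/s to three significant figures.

w_1 = (0.95 − 0.60)/2 = 0.175 m; q_1 = 0.28 × 0.14 × 0.175 = 0.006860 m³/s
w_2 = (1.33 − 0.60)/2 = 0.365 m; q_2 = 0.32 × 0.29 × 0.365 = 0.03387 m³/s
w_3 = (2.21 − 0.95)/2 = 0.63 m; q_3 = 0.35 × 0.36 × 0.63 = 0.07938 m³/s
w_4 = (3.52 − 1.33)/2 = 1.095 m; q_4 = 0.43 × 0.55 × 1.095 = 0.2590 m³/s
w_5 = (4.74 − 2.21)/2 = 1.265 m; q_5 = 0.51 × 0.72 × 1.265 = 0.4645 m³/s
w_6 = (6.19 − 3.52)/2 = 1.335 m; q_6 = 0.40 × 0.50 × 1.335 = 0.2670 m³/s
w_7 = (6.19 − 4.74)/2 = 0.725 m; q_7 = 0.16 × 0.15 × 0.725 = 0.01740 m³/s
Q = Σ qᵢ = 1.128 m³/s

1.13 m³/s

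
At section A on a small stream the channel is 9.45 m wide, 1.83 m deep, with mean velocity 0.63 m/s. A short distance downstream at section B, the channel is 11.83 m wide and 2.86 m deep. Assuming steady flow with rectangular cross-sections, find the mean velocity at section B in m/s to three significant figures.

Q = A₁V₁ = (9.45×1.83) × 0.63 = 10.89 m³/s
A₂ = 11.83 × 2.86 = 33.83 m²
V₂ = Q/A₂ = 10.89/33.83 = 0.3220 m/s

0.322 m/s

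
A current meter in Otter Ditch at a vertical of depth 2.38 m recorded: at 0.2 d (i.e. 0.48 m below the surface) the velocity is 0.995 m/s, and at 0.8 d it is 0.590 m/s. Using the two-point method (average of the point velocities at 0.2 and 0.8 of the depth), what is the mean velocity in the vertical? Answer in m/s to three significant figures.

0.793 m/s

v̄ = (0.995 + 0.590) / 2 = 0.7925 m/s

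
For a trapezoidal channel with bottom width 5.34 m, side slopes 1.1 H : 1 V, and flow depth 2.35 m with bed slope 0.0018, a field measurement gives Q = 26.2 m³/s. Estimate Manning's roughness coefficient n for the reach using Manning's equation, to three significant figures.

0.0397

A = (b + z·y)·y = (5.34 + 1.1×2.35)×2.35 = 18.62 m²
P = b + 2y√(1+z²) = 5.34 + 2×2.35×√(1+1.1²) = 12.33 m
R = A/P = 18.62/12.33 = 1.511 m
n = (1/Q)·A·R^(2/3)·S^(1/2) = (1/26.2) × 18.62 × 1.317 × 0.04243 = 0.03971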